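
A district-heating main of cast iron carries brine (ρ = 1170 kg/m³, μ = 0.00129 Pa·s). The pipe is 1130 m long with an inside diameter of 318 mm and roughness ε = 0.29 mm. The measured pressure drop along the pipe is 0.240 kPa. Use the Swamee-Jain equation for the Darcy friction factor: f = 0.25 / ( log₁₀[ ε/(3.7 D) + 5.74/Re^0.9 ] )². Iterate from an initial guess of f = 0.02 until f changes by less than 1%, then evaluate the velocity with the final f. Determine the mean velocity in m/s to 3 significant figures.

V ≈ 0.0638 m/s

Rearranging Darcy-Weisbach: V = √(2·ΔP·D/(f·L·ρ)). With ε/D = 0.00029/0.318 = 0.000912, iterate starting from f = 0.02:
  f = 0.02 → V = √(2·240·0.318/(0.02·1130·1170)) = 0.07598 m/s; Re = ρVD/μ = 2.191e+04; f → 0.02744
  f = 0.02744 → V = 0.06487 m/s; Re = 1.871e+04; f → 0.02831
  f = 0.02831 → V = 0.06386 m/s; Re = 1.842e+04; f → 0.0284
Converged (Δf/f < 1%). With the final f = 0.0284: V = √(2·240·0.318/(0.0284·1130·1170)) = 0.06376 m/s.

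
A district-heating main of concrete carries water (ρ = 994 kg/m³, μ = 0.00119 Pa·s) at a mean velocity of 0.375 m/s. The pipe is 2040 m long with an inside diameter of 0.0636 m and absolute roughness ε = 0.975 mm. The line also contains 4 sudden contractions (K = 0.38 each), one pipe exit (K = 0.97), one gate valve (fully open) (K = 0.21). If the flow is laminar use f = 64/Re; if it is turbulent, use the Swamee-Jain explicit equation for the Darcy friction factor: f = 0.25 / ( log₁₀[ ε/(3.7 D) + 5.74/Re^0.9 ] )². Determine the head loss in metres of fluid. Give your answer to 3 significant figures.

h_f ≈ 10.8 m

Reynolds number Re = ρVD/μ = 994 · 0.375 · 0.0636 / 0.00119 = 1.992e+04.
Re > 4000 → turbulent. Relative roughness ε/D = 0.000975/0.0636 = 0.0153. Swamee-Jain: f = 0.25/(log₁₀[0.0153/3.7 + 5.74/1.992e+04^0.9])² = 0.25/(log₁₀[0.00414 + 0.000775])² = 0.25/(-2.308)² = 0.04693.
Total minor-loss coefficient ΣK = 4·0.38 + 1·0.97 + 1·0.21 = 2.7.
ΔP = [f·L/D + ΣK]·(ρV²/2) = [0.04693·2040/0.0636 + 2.7]·(994·0.375²/2) = [1505 + 2.7]·69.89 = 1.054e+05 Pa.
Head loss h_f = ΔP/(ρg) = 1.054e+05/(994·9.81) = 10.8 m.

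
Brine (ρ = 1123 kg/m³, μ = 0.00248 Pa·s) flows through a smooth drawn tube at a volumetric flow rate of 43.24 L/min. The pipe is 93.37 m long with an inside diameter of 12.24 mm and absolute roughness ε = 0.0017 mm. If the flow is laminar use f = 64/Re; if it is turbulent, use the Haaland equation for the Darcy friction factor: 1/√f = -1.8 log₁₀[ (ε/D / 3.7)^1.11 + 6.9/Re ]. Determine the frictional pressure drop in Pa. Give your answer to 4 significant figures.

ΔP ≈ 3689000 Pa

Q = 43.24 L/min = 43.24/60000 = 0.0007207 m³/s.
Cross-sectional area A = πD²/4 = π(0.01224)²/4 = 0.0001177 m²; mean velocity V = Q/A = 0.0007207/0.0001177 = 6.125 m/s.
Reynolds number Re = ρVD/μ = 1123 · 6.125 · 0.01224 / 0.00248 = 3.395e+04.
Re > 4000 → turbulent. Relative roughness ε/D = 1.7e-06/0.01224 = 0.000139. Haaland: 1/√f = -1.8 log₁₀[(0.000139/3.7)^1.11 + 6.9/3.395e+04] = -1.8 log₁₀[1.22e-05 + 0.000203] = 6.6, so f = 0.02296.
Darcy-Weisbach: ΔP = f(L/D)(ρV²/2) = 0.02296·(93.37/0.01224)·(1123·6.125²/2) = 0.02296·7628·2.106e+04 = 3.689e+06 Pa.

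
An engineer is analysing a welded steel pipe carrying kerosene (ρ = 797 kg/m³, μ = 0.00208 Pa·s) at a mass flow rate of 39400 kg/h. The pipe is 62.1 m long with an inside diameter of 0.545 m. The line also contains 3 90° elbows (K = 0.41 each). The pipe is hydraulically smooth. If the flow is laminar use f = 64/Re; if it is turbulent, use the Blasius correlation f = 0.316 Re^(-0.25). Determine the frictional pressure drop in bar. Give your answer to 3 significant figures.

ΔP ≈ 6.42×10^-5 bar

ṁ = 39400 kg/h = 39400/3600 = 10.94 kg/s.
A = πD²/4 = π(0.545)²/4 = 0.2333 m²; mean velocity V = ṁ/(ρA) = 10.94/(797 · 0.2333) = 0.05886 m/s.
Reynolds number Re = ρVD/μ = 797 · 0.05886 · 0.545 / 0.00208 = 1.229e+04.
Re > 4000 → turbulent. Smooth-pipe (Blasius): f = 0.316 Re^(-0.25) = 0.316/(1.229e+04)^0.25 = 0.03001.
Total minor-loss coefficient ΣK = 3·0.41 = 1.23.
ΔP = [f·L/D + ΣK]·(ρV²/2) = [0.03001·62.1/0.545 + 1.23]·(797·0.05886²/2) = [3.42 + 1.23]·1.381 = 6.42 Pa.
ΔP = 6.42 Pa = 6.42×10^-5 bar.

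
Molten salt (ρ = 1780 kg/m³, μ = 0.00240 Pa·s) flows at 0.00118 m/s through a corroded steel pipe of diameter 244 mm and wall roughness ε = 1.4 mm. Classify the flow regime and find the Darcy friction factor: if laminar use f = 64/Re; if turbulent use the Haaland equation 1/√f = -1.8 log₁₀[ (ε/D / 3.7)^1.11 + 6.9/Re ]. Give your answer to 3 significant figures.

f ≈ 0.300

Re = ρVD/μ = 1780·0.00118·0.244/0.0024 = 213.5.
Re < 2300 → laminar, so f = 64/Re = 0.2997 (roughness is irrelevant in laminar flow).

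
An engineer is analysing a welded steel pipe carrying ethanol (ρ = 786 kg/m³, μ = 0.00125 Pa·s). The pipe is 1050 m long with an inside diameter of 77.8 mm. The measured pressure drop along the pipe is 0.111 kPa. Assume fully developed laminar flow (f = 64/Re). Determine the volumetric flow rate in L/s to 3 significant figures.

Q ≈ 0.0760 L/s

For laminar flow, f = 64/Re with Re = ρVD/μ, so Darcy-Weisbach reduces to ΔP = 32μLV/D². Solving for V: V = ΔP·D²/(32μL) = 111·(0.0778)²/(32·0.00125·1050) = 0.016 m/s.
Check: Re = ρVD/μ = 786·0.016·0.0778/0.00125 = 782.6 < 2300, so the laminar assumption holds.
Q = V·A = 0.016·(π/4·0.0778²) = 7.605e-05 m³/s = 0.0760 L/s.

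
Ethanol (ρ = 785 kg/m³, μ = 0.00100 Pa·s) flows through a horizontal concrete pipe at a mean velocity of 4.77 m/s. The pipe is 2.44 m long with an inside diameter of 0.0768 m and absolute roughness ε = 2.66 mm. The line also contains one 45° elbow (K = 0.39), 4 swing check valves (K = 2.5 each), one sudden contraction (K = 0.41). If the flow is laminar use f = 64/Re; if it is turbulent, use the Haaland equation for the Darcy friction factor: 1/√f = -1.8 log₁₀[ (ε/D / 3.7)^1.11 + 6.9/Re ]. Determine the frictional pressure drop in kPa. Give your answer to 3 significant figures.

Reynolds number Re = ρVD/μ = 785 · 4.77 · 0.0768 / 0.001 = 2.876e+05.
Re > 4000 → turbulent. Relative roughness ε/D = 0.00266/0.0768 = 0.0346. Haaland: 1/√f = -1.8 log₁₀[(0.0346/3.7)^1.11 + 6.9/2.876e+05] = -1.8 log₁₀[0.0056 + 2.4e-05] = 4.05, so f = 0.06097.
Total minor-loss coefficient ΣK = 1·0.39 + 4·2.5 + 1·0.41 = 10.8.
ΔP = [f·L/D + ΣK]·(ρV²/2) = [0.06097·2.44/0.0768 + 10.8]·(785·4.77²/2) = [1.937 + 10.8]·8931 = 1.137e+05 Pa.
ΔP = 1.137e+05 Pa = 114 kPa.

ΔP ≈ 114 kPa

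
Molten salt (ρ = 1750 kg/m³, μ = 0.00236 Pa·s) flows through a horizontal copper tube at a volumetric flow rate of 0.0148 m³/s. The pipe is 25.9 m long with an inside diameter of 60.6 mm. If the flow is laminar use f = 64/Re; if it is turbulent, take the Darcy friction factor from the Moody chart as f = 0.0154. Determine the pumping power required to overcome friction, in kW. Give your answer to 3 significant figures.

P ≈ 2.24 kW

Cross-sectional area A = πD²/4 = π(0.0606)²/4 = 0.002884 m²; mean velocity V = Q/A = 0.0148/0.002884 = 5.131 m/s.
Reynolds number Re = ρVD/μ = 1750 · 5.131 · 0.0606 / 0.00236 = 2.306e+05.
Re > 4000 → turbulent; use the Moody-chart value f = 0.0154.
Darcy-Weisbach: ΔP = f(L/D)(ρV²/2) = 0.0154·(25.9/0.0606)·(1750·5.131²/2) = 0.0154·427.4·2.304e+04 = 1.516e+05 Pa.
Pumping power P = QΔP = 0.0148·1.516e+05 = 2244 W = 2.24 kW.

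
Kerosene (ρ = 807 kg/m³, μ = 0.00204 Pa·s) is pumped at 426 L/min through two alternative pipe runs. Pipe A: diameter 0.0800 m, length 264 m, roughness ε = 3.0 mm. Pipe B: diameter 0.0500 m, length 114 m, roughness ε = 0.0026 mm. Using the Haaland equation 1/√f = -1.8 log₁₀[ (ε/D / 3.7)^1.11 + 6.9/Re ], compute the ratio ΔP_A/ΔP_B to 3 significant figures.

Pipe A: V = Q/A = 0.0071/0.005027 = 1.413 m/s; Re = 4.47e+04; ε/D = 0.0375; Haaland → f = 0.06361; ΔP_A = f(L/D)(ρV²/2) = 1.69e+05 Pa.
Pipe B: V = Q/A = 0.0071/0.001963 = 3.616 m/s; Re = 7.152e+04; ε/D = 5.2e-05; Haaland → f = 0.01931; ΔP_B = f(L/D)(ρV²/2) = 2.323e+05 Pa.
ΔP_A/ΔP_B = 1.69e+05/2.323e+05 = 0.727.

ΔP_A/ΔP_B ≈ 0.727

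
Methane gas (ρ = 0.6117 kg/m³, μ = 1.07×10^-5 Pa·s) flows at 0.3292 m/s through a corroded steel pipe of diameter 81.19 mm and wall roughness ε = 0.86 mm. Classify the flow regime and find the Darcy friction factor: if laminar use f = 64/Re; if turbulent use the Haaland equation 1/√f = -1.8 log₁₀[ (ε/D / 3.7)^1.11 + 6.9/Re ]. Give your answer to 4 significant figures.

Re = ρVD/μ = 0.6117·0.3292·0.08119/1.07e-05 = 1528.
Re < 2300 → laminar, so f = 64/Re = 0.04189 (roughness is irrelevant in laminar flow).

f ≈ 0.04189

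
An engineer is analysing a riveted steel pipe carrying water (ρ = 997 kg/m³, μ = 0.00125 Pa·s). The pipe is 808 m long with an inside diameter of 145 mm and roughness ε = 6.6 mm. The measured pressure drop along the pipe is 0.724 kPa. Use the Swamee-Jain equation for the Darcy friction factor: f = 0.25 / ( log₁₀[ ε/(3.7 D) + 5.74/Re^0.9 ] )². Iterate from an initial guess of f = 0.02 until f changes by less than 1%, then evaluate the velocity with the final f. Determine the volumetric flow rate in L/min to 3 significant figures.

Q ≈ 59.0 L/min

Rearranging Darcy-Weisbach: V = √(2·ΔP·D/(f·L·ρ)). With ε/D = 0.0066/0.145 = 0.0455, iterate starting from f = 0.02:
  f = 0.02 → V = √(2·724·0.145/(0.02·808·997)) = 0.1142 m/s; Re = ρVD/μ = 1.32e+04; f → 0.07133
  f = 0.07133 → V = 0.06045 m/s; Re = 6991; f → 0.07345
  f = 0.07345 → V = 0.05957 m/s; Re = 6889; f → 0.07351
Converged (Δf/f < 1%). With the final f = 0.07351: V = √(2·724·0.145/(0.07351·808·997)) = 0.05954 m/s.
Q = V·A = 0.05954·(π/4·0.145²) = 0.0009832 m³/s = 59.0 L/min.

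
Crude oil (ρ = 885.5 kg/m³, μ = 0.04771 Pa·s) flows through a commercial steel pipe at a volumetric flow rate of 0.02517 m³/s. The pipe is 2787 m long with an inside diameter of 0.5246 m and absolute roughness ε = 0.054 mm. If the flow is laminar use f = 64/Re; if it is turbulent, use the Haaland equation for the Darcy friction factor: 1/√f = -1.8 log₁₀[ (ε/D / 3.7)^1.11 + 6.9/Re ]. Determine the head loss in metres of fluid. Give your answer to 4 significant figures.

h_f ≈ 0.2073 m

Cross-sectional area A = πD²/4 = π(0.5246)²/4 = 0.2161 m²; mean velocity V = Q/A = 0.02517/0.2161 = 0.1164 m/s.
Reynolds number Re = ρVD/μ = 885.5 · 0.1164 · 0.5246 / 0.0477 = 1134.
Re < 2300 → laminar flow, so f = 64/Re = 64/1134 = 0.05645 (the turbulent correlation is not needed).
Darcy-Weisbach: ΔP = f(L/D)(ρV²/2) = 0.05645·(2787/0.5246)·(885.5·0.1164²/2) = 0.05645·5313·6.004 = 1800 Pa.
Head loss h_f = ΔP/(ρg) = 1800/(885.5·9.81) = 0.2073 m.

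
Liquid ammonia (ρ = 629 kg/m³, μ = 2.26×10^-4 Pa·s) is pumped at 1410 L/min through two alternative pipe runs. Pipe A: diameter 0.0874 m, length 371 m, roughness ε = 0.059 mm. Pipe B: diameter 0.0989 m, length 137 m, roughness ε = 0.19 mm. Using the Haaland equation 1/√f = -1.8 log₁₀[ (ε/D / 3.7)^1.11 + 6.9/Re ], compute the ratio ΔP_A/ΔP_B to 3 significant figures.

Pipe A: V = Q/A = 0.0235/0.005999 = 3.917 m/s; Re = 9.528e+05; ε/D = 0.000675; Haaland → f = 0.01829; ΔP_A = f(L/D)(ρV²/2) = 3.746e+05 Pa.
Pipe B: V = Q/A = 0.0235/0.007682 = 3.059 m/s; Re = 8.42e+05; ε/D = 0.00192; Haaland → f = 0.02342; ΔP_B = f(L/D)(ρV²/2) = 9.546e+04 Pa.
ΔP_A/ΔP_B = 3.746e+05/9.546e+04 = 3.92.

ΔP_A/ΔP_B ≈ 3.92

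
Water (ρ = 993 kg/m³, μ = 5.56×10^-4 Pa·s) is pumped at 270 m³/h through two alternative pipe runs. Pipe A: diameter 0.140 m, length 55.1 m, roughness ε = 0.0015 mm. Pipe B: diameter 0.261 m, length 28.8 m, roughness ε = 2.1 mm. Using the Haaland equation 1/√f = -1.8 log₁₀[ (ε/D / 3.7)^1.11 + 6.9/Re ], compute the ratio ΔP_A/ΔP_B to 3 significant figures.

ΔP_A/ΔP_B ≈ 13.9

Pipe A: V = Q/A = 0.075/0.01539 = 4.872 m/s; Re = 1.218e+06; ε/D = 1.07e-05; Haaland → f = 0.01143; ΔP_A = f(L/D)(ρV²/2) = 5.304e+04 Pa.
Pipe B: V = Q/A = 0.075/0.0535 = 1.402 m/s; Re = 6.534e+05; ε/D = 0.00805; Haaland → f = 0.03543; ΔP_B = f(L/D)(ρV²/2) = 3815 Pa.
ΔP_A/ΔP_B = 5.304e+04/3815 = 13.9.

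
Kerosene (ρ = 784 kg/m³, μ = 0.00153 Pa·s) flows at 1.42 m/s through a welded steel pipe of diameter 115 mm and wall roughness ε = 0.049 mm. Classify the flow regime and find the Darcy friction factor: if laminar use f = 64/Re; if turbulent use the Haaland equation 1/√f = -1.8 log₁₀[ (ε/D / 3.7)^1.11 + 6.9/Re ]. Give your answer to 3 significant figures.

Re = ρVD/μ = 784·1.42·0.115/0.00153 = 8.368e+04.
Re > 4000 → turbulent. ε/D = 4.9e-05/0.115 = 0.000426; Haaland: 1/√f = -1.8 log₁₀[4.25e-05 + 8.25e-05] = 7.026, so f = 0.02026.

f ≈ 0.0203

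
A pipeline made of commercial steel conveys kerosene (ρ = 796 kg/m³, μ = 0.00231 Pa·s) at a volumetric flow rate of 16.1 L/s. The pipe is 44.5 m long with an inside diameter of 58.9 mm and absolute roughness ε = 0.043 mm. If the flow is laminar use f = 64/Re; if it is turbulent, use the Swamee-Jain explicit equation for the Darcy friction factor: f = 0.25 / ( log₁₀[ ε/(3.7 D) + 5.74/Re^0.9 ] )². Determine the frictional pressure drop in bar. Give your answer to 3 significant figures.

ΔP ≈ 2.20 bar

Q = 16.1 L/s = 16.1/1000 = 0.0161 m³/s.
Cross-sectional area A = πD²/4 = π(0.0589)²/4 = 0.002725 m²; mean velocity V = Q/A = 0.0161/0.002725 = 5.909 m/s.
Reynolds number Re = ρVD/μ = 796 · 5.909 · 0.0589 / 0.00231 = 1.199e+05.
Re > 4000 → turbulent. Relative roughness ε/D = 4.3e-05/0.0589 = 0.00073. Swamee-Jain: f = 0.25/(log₁₀[0.00073/3.7 + 5.74/1.199e+05^0.9])² = 0.25/(log₁₀[0.000197 + 0.000154])² = 0.25/(-3.454)² = 0.02095.
Darcy-Weisbach: ΔP = f(L/D)(ρV²/2) = 0.02095·(44.5/0.0589)·(796·5.909²/2) = 0.02095·755.5·1.39e+04 = 2.2e+05 Pa.
ΔP = 2.2e+05 Pa = 2.20 bar.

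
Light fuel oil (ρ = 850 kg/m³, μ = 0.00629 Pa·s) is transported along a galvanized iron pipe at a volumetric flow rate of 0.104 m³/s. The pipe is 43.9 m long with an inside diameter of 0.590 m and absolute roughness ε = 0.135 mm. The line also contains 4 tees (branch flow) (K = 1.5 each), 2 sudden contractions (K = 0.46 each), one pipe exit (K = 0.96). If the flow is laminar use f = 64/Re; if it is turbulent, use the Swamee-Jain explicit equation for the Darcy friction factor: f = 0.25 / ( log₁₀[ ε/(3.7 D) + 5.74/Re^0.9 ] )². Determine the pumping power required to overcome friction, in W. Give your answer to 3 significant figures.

P ≈ 61.8 W

Cross-sectional area A = πD²/4 = π(0.59)²/4 = 0.2734 m²; mean velocity V = Q/A = 0.104/0.2734 = 0.3804 m/s.
Reynolds number Re = ρVD/μ = 850 · 0.3804 · 0.59 / 0.00629 = 3.033e+04.
Re > 4000 → turbulent. Relative roughness ε/D = 0.000135/0.59 = 0.000229. Swamee-Jain: f = 0.25/(log₁₀[0.000229/3.7 + 5.74/3.033e+04^0.9])² = 0.25/(log₁₀[6.18e-05 + 0.000531])² = 0.25/(-3.227)² = 0.02401.
Total minor-loss coefficient ΣK = 4·1.5 + 2·0.46 + 1·0.96 = 7.88.
ΔP = [f·L/D + ΣK]·(ρV²/2) = [0.02401·43.9/0.59 + 7.88]·(850·0.3804²/2) = [1.786 + 7.88]·61.5 = 594.5 Pa.
Pumping power P = QΔP = 0.104·594.5 = 61.83 W = 61.8 W.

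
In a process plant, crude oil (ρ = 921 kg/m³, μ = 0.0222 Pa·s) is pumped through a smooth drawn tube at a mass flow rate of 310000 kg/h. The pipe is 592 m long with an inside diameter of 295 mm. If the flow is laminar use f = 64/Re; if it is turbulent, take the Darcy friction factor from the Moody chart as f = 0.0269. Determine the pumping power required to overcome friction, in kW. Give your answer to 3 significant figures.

ṁ = 310000 kg/h = 310000/3600 = 86.11 kg/s.
A = πD²/4 = π(0.295)²/4 = 0.06835 m²; mean velocity V = ṁ/(ρA) = 86.11/(921 · 0.06835) = 1.368 m/s.
Reynolds number Re = ρVD/μ = 921 · 1.368 · 0.295 / 0.0222 = 1.674e+04.
Re > 4000 → turbulent; use the Moody-chart value f = 0.0269.
Darcy-Weisbach: ΔP = f(L/D)(ρV²/2) = 0.0269·(592/0.295)·(921·1.368²/2) = 0.0269·2007·861.7 = 4.652e+04 Pa.
Q = ṁ/ρ = 86.11/921 = 0.0935 m³/s.
Pumping power P = QΔP = 0.0935·4.652e+04 = 4349 W = 4.35 kW.

P ≈ 4.35 kW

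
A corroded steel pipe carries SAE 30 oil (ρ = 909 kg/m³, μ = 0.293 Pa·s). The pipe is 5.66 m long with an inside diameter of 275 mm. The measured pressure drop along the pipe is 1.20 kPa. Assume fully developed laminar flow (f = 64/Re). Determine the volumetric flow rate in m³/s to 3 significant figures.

For laminar flow, f = 64/Re with Re = ρVD/μ, so Darcy-Weisbach reduces to ΔP = 32μLV/D². Solving for V: V = ΔP·D²/(32μL) = 1200·(0.275)²/(32·0.293·5.66) = 1.71 m/s.
Check: Re = ρVD/μ = 909·1.71·0.275/0.293 = 1459 < 2300, so the laminar assumption holds.
Q = V·A = 1.71·(π/4·0.275²) = 0.1016 m³/s = 0.102 m³/s.

Q ≈ 0.102 m³/s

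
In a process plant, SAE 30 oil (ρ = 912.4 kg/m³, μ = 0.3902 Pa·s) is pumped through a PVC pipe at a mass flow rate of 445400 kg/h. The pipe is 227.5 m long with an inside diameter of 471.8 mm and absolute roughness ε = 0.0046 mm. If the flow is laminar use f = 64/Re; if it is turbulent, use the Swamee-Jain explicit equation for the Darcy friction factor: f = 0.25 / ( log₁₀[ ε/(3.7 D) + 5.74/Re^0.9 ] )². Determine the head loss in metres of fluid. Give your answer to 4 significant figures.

h_f ≈ 1.106 m

ṁ = 445400 kg/h = 445400/3600 = 123.7 kg/s.
A = πD²/4 = π(0.4718)²/4 = 0.1748 m²; mean velocity V = ṁ/(ρA) = 123.7/(912.4 · 0.1748) = 0.7756 m/s.
Reynolds number Re = ρVD/μ = 912.4 · 0.7756 · 0.4718 / 0.39 = 855.7.
Re < 2300 → laminar flow, so f = 64/Re = 64/855.7 = 0.07479 (the turbulent correlation is not needed).
Darcy-Weisbach: ΔP = f(L/D)(ρV²/2) = 0.07479·(227.5/0.4718)·(912.4·0.7756²/2) = 0.07479·482.2·274.5 = 9898 Pa.
Head loss h_f = ΔP/(ρg) = 9898/(912.4·9.81) = 1.106 m.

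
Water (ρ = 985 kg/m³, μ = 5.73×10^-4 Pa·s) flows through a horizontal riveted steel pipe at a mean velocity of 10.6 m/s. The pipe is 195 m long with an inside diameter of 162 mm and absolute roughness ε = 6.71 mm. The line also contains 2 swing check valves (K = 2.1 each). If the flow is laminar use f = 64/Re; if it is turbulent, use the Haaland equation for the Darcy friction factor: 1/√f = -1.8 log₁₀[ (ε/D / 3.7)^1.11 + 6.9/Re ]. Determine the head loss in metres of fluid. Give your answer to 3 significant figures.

Reynolds number Re = ρVD/μ = 985 · 10.6 · 0.162 / 0.000573 = 2.952e+06.
Re > 4000 → turbulent. Relative roughness ε/D = 0.00671/0.162 = 0.0414. Haaland: 1/√f = -1.8 log₁₀[(0.0414/3.7)^1.11 + 6.9/2.952e+06] = -1.8 log₁₀[0.00683 + 2.34e-06] = 3.898, so f = 0.06582.
Total minor-loss coefficient ΣK = 2·2.1 = 4.2.
ΔP = [f·L/D + ΣK]·(ρV²/2) = [0.06582·195/0.162 + 4.2]·(985·10.6²/2) = [79.23 + 4.2]·5.534e+04 = 4.617e+06 Pa.
Head loss h_f = ΔP/(ρg) = 4.617e+06/(985·9.81) = 478 m.

h_f ≈ 478 m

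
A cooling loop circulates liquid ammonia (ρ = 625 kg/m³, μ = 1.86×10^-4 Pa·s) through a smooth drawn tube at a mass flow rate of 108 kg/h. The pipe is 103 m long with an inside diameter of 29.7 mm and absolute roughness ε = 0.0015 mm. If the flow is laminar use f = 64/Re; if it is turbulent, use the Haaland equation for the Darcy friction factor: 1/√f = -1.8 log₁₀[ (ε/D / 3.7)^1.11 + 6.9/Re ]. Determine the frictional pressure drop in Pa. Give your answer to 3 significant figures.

ṁ = 108 kg/h = 108/3600 = 0.03 kg/s.
A = πD²/4 = π(0.0297)²/4 = 0.0006928 m²; mean velocity V = ṁ/(ρA) = 0.03/(625 · 0.0006928) = 0.06928 m/s.
Reynolds number Re = ρVD/μ = 625 · 0.06928 · 0.0297 / 0.000186 = 6915.
Re > 4000 → turbulent. Relative roughness ε/D = 1.5e-06/0.0297 = 5.05e-05. Haaland: 1/√f = -1.8 log₁₀[(5.05e-05/3.7)^1.11 + 6.9/6915] = -1.8 log₁₀[3.98e-06 + 0.000998] = 5.399, so f = 0.03431.
Darcy-Weisbach: ΔP = f(L/D)(ρV²/2) = 0.03431·(103/0.0297)·(625·0.06928²/2) = 0.03431·3468·1.5 = 178.5 Pa.

ΔP ≈ 179 Pa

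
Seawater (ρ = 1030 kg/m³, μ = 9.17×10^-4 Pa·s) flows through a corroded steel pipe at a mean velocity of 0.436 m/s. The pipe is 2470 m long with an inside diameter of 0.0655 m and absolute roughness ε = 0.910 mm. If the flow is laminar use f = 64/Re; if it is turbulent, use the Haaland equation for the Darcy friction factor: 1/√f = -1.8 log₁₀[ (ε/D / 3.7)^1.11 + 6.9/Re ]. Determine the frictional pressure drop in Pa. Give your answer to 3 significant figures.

ΔP ≈ 162000 Pa

Reynolds number Re = ρVD/μ = 1030 · 0.436 · 0.0655 / 0.000917 = 3.208e+04.
Re > 4000 → turbulent. Relative roughness ε/D = 0.00091/0.0655 = 0.0139. Haaland: 1/√f = -1.8 log₁₀[(0.0139/3.7)^1.11 + 6.9/3.208e+04] = -1.8 log₁₀[0.00203 + 0.000215] = 4.767, so f = 0.044.
Darcy-Weisbach: ΔP = f(L/D)(ρV²/2) = 0.044·(2470/0.0655)·(1030·0.436²/2) = 0.044·3.771e+04·97.9 = 1.624e+05 Pa.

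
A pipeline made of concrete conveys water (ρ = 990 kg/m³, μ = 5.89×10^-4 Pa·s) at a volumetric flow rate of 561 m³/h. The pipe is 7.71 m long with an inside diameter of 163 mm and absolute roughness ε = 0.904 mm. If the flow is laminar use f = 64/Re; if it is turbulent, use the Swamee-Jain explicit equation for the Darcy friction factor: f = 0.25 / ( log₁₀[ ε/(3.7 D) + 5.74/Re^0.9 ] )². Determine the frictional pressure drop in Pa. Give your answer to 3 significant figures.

ΔP ≈ 41000 Pa

Q = 561 m³/h = 561/3600 = 0.1558 m³/s.
Cross-sectional area A = πD²/4 = π(0.163)²/4 = 0.02087 m²; mean velocity V = Q/A = 0.1558/0.02087 = 7.468 m/s.
Reynolds number Re = ρVD/μ = 990 · 7.468 · 0.163 / 0.000589 = 2.046e+06.
Re > 4000 → turbulent. Relative roughness ε/D = 0.000904/0.163 = 0.00555. Swamee-Jain: f = 0.25/(log₁₀[0.00555/3.7 + 5.74/2.046e+06^0.9])² = 0.25/(log₁₀[0.0015 + 1.2e-05])² = 0.25/(-2.821)² = 0.03142.
Darcy-Weisbach: ΔP = f(L/D)(ρV²/2) = 0.03142·(7.71/0.163)·(990·7.468²/2) = 0.03142·47.3·2.761e+04 = 4.103e+04 Pa.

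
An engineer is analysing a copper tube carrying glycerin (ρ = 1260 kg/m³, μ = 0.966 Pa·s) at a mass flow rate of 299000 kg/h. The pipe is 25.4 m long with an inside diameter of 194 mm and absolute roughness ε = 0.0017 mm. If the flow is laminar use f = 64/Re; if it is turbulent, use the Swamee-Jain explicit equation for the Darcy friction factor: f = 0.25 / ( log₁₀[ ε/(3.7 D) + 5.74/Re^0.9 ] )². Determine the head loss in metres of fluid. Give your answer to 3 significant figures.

ṁ = 299000 kg/h = 299000/3600 = 83.06 kg/s.
A = πD²/4 = π(0.194)²/4 = 0.02956 m²; mean velocity V = ṁ/(ρA) = 83.06/(1260 · 0.02956) = 2.23 m/s.
Reynolds number Re = ρVD/μ = 1260 · 2.23 · 0.194 / 0.966 = 564.3.
Re < 2300 → laminar flow, so f = 64/Re = 64/564.3 = 0.1134 (the turbulent correlation is not needed).
Darcy-Weisbach: ΔP = f(L/D)(ρV²/2) = 0.1134·(25.4/0.194)·(1260·2.23²/2) = 0.1134·130.9·3133 = 4.652e+04 Pa.
Head loss h_f = ΔP/(ρg) = 4.652e+04/(1260·9.81) = 3.76 m.

h_f ≈ 3.76 m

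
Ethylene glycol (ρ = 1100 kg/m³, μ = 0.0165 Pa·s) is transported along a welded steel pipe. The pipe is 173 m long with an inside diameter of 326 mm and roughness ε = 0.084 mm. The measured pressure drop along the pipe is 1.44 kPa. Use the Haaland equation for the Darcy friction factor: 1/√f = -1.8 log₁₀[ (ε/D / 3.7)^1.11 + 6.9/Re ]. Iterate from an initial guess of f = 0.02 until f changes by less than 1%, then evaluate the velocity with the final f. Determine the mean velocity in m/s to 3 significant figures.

V ≈ 0.389 m/s

Rearranging Darcy-Weisbach: V = √(2·ΔP·D/(f·L·ρ)). With ε/D = 8.4e-05/0.326 = 0.000258, iterate starting from f = 0.02:
  f = 0.02 → V = √(2·1440·0.326/(0.02·173·1100)) = 0.4967 m/s; Re = ρVD/μ = 1.079e+04; f → 0.03056
  f = 0.03056 → V = 0.4018 m/s; Re = 8733; f → 0.03234
  f = 0.03234 → V = 0.3906 m/s; Re = 8488; f → 0.03259
Converged (Δf/f < 1%). With the final f = 0.03259: V = √(2·1440·0.326/(0.03259·173·1100)) = 0.3891 m/s.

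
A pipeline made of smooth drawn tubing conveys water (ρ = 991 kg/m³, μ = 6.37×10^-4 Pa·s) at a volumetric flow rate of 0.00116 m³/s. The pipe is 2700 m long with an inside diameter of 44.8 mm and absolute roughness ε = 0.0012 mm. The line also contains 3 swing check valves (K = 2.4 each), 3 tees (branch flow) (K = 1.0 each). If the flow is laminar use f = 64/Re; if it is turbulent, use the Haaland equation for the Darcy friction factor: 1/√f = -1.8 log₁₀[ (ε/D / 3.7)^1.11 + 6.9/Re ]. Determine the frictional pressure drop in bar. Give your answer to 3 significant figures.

Cross-sectional area A = πD²/4 = π(0.0448)²/4 = 0.001576 m²; mean velocity V = Q/A = 0.00116/0.001576 = 0.7359 m/s.
Reynolds number Re = ρVD/μ = 991 · 0.7359 · 0.0448 / 0.000637 = 5.129e+04.
Re > 4000 → turbulent. Relative roughness ε/D = 1.2e-06/0.0448 = 2.68e-05. Haaland: 1/√f = -1.8 log₁₀[(2.68e-05/3.7)^1.11 + 6.9/5.129e+04] = -1.8 log₁₀[1.97e-06 + 0.000135] = 6.957, so f = 0.02066.
Total minor-loss coefficient ΣK = 3·2.4 + 3·1 = 10.2.
ΔP = [f·L/D + ΣK]·(ρV²/2) = [0.02066·2700/0.0448 + 10.2]·(991·0.7359²/2) = [1245 + 10.2]·268.3 = 3.369e+05 Pa.
ΔP = 3.369e+05 Pa = 3.37 bar.

ΔP ≈ 3.37 bar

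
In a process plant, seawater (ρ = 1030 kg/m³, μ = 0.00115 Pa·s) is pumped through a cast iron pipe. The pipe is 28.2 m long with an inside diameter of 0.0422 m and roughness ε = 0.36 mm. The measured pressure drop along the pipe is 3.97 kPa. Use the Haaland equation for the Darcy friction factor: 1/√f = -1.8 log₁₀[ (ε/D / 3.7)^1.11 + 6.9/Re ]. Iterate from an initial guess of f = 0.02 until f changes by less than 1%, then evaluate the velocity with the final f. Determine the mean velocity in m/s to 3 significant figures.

V ≈ 0.545 m/s

Rearranging Darcy-Weisbach: V = √(2·ΔP·D/(f·L·ρ)). With ε/D = 0.00036/0.0422 = 0.00853, iterate starting from f = 0.02:
  f = 0.02 → V = √(2·3970·0.0422/(0.02·28.2·1030)) = 0.7595 m/s; Re = ρVD/μ = 2.871e+04; f → 0.03808
  f = 0.03808 → V = 0.5504 m/s; Re = 2.08e+04; f → 0.03881
  f = 0.03881 → V = 0.5452 m/s; Re = 2.061e+04; f → 0.03884
Converged (Δf/f < 1%). With the final f = 0.03884: V = √(2·3970·0.0422/(0.03884·28.2·1030)) = 0.545 m/s.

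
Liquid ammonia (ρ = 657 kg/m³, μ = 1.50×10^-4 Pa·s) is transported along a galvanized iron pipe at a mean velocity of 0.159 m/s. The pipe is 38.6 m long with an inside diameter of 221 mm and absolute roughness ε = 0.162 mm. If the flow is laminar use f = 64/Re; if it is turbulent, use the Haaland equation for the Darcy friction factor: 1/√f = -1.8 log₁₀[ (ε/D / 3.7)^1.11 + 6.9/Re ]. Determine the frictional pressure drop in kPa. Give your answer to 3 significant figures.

Reynolds number Re = ρVD/μ = 657 · 0.159 · 0.221 / 0.00015 = 1.539e+05.
Re > 4000 → turbulent. Relative roughness ε/D = 0.000162/0.221 = 0.000733. Haaland: 1/√f = -1.8 log₁₀[(0.000733/3.7)^1.11 + 6.9/1.539e+05] = -1.8 log₁₀[7.76e-05 + 4.48e-05] = 7.042, so f = 0.02016.
Darcy-Weisbach: ΔP = f(L/D)(ρV²/2) = 0.02016·(38.6/0.221)·(657·0.159²/2) = 0.02016·174.7·8.305 = 29.25 Pa.
ΔP = 29.25 Pa = 0.0292 kPa.

ΔP ≈ 0.0292 kPa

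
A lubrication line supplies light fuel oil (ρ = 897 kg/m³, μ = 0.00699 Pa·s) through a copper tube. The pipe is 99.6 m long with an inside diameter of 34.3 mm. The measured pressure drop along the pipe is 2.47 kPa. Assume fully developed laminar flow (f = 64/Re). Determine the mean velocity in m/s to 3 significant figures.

V ≈ 0.130 m/s

For laminar flow, f = 64/Re with Re = ρVD/μ, so Darcy-Weisbach reduces to ΔP = 32μLV/D². Solving for V: V = ΔP·D²/(32μL) = 2470·(0.0343)²/(32·0.00699·99.6) = 0.1304 m/s.
Check: Re = ρVD/μ = 897·0.1304·0.0343/0.00699 = 574.1 < 2300, so the laminar assumption holds.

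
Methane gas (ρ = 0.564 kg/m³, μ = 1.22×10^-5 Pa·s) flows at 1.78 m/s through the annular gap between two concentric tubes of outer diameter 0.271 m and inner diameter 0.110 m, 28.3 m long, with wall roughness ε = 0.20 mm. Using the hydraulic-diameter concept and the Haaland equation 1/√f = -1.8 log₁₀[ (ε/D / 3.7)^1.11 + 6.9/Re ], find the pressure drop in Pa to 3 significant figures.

ΔP ≈ 4.79 Pa

Hydraulic diameter D_h = 4A/P = D_o - D_i = 0.271 - 0.11 = 0.161 m.
Re = ρVD_h/μ = 0.564·1.78·0.161/1.22e-05 = 1.325e+04.
ε/D_h = 0.0002/0.161 = 0.00124; Haaland gives 1/√f = -1.8 log₁₀[0.000139+0.000521] = 5.725, so f = 0.03051.
ΔP = f(L/D_h)(ρV²/2) = 0.03051·28.3/0.161·0.8935 = 4.792 Pa.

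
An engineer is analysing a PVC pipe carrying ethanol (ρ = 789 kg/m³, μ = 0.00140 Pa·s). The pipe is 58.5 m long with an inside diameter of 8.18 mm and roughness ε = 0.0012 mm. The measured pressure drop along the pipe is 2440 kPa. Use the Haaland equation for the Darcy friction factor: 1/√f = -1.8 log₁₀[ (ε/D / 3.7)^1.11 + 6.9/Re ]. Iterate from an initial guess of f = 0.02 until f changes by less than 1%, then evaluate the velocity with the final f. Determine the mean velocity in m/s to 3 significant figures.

Rearranging Darcy-Weisbach: V = √(2·ΔP·D/(f·L·ρ)). With ε/D = 1.2e-06/0.00818 = 0.000147, iterate starting from f = 0.02:
  f = 0.02 → V = √(2·2.44e+06·0.00818/(0.02·58.5·789)) = 6.576 m/s; Re = ρVD/μ = 3.031e+04; f → 0.02357
  f = 0.02357 → V = 6.057 m/s; Re = 2.793e+04; f → 0.02402
  f = 0.02402 → V = 6.001 m/s; Re = 2.766e+04; f → 0.02407
Converged (Δf/f < 1%). With the final f = 0.02407: V = √(2·2.44e+06·0.00818/(0.02407·58.5·789)) = 5.994 m/s.

V ≈ 5.99 m/s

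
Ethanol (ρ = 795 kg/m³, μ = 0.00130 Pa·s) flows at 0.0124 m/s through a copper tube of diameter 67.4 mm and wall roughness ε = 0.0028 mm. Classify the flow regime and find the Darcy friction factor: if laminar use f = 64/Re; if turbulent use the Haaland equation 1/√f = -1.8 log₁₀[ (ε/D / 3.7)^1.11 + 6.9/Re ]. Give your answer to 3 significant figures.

Re = ρVD/μ = 795·0.0124·0.0674/0.0013 = 511.1.
Re < 2300 → laminar, so f = 64/Re = 0.1252 (roughness is irrelevant in laminar flow).

f ≈ 0.125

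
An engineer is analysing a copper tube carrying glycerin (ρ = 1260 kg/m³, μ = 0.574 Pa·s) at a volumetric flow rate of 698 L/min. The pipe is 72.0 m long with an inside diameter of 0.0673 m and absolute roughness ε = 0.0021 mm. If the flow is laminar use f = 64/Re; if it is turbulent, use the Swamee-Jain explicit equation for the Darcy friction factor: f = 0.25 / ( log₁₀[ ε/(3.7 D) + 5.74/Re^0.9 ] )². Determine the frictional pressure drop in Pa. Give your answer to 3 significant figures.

Q = 698 L/min = 698/60000 = 0.01163 m³/s.
Cross-sectional area A = πD²/4 = π(0.0673)²/4 = 0.003557 m²; mean velocity V = Q/A = 0.01163/0.003557 = 3.27 m/s.
Reynolds number Re = ρVD/μ = 1260 · 3.27 · 0.0673 / 0.574 = 483.1.
Re < 2300 → laminar flow, so f = 64/Re = 64/483.1 = 0.1325 (the turbulent correlation is not needed).
Darcy-Weisbach: ΔP = f(L/D)(ρV²/2) = 0.1325·(72/0.0673)·(1260·3.27²/2) = 0.1325·1070·6738 = 9.549e+05 Pa.

ΔP ≈ 955000 Pa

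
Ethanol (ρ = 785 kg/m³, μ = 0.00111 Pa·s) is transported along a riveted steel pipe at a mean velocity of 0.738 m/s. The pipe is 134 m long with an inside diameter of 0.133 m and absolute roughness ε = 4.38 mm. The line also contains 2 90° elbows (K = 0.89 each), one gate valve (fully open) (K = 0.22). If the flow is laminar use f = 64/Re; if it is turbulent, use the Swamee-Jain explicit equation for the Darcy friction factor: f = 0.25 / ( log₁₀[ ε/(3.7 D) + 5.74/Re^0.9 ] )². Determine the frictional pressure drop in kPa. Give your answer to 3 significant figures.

ΔP ≈ 13.4 kPa

Reynolds number Re = ρVD/μ = 785 · 0.738 · 0.133 / 0.00111 = 6.942e+04.
Re > 4000 → turbulent. Relative roughness ε/D = 0.00438/0.133 = 0.0329. Swamee-Jain: f = 0.25/(log₁₀[0.0329/3.7 + 5.74/6.942e+04^0.9])² = 0.25/(log₁₀[0.0089 + 0.000252])² = 0.25/(-2.038)² = 0.06016.
Total minor-loss coefficient ΣK = 2·0.89 + 1·0.22 = 2.
ΔP = [f·L/D + ΣK]·(ρV²/2) = [0.06016·134/0.133 + 2]·(785·0.738²/2) = [60.62 + 2]·213.8 = 1.339e+04 Pa.
ΔP = 1.339e+04 Pa = 13.4 kPa.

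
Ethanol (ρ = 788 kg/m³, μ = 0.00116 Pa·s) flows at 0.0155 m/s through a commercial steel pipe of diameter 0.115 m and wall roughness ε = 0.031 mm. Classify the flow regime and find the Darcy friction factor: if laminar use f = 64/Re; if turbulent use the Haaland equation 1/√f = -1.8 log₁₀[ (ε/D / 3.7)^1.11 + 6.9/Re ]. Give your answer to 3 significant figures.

Re = ρVD/μ = 788·0.0155·0.115/0.00116 = 1211.
Re < 2300 → laminar, so f = 64/Re = 0.05285 (roughness is irrelevant in laminar flow).

f ≈ 0.0529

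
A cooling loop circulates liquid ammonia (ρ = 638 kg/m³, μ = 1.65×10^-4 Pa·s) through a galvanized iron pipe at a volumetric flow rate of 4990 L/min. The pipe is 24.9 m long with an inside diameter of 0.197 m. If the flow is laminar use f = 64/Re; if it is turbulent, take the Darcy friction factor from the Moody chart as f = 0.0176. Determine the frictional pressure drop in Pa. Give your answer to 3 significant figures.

ΔP ≈ 5280 Pa

Q = 4990 L/min = 4990/60000 = 0.08317 m³/s.
Cross-sectional area A = πD²/4 = π(0.197)²/4 = 0.03048 m²; mean velocity V = Q/A = 0.08317/0.03048 = 2.729 m/s.
Reynolds number Re = ρVD/μ = 638 · 2.729 · 0.197 / 0.000165 = 2.078e+06.
Re > 4000 → turbulent; use the Moody-chart value f = 0.0176.
Darcy-Weisbach: ΔP = f(L/D)(ρV²/2) = 0.0176·(24.9/0.197)·(638·2.729²/2) = 0.0176·126.4·2375 = 5283 Pa.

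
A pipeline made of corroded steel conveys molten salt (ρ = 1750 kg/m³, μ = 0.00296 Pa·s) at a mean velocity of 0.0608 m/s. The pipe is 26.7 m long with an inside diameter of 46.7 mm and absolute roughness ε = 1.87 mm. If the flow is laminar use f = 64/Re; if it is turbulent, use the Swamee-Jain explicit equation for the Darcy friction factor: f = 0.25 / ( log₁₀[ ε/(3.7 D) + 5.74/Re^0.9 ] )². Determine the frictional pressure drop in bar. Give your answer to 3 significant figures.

ΔP ≈ 7.05×10^-4 bar

Reynolds number Re = ρVD/μ = 1750 · 0.0608 · 0.0467 / 0.00296 = 1679.
Re < 2300 → laminar flow, so f = 64/Re = 64/1679 = 0.03813 (the turbulent correlation is not needed).
Darcy-Weisbach: ΔP = f(L/D)(ρV²/2) = 0.03813·(26.7/0.0467)·(1750·0.0608²/2) = 0.03813·571.7·3.235 = 70.51 Pa.
ΔP = 70.51 Pa = 7.05×10^-4 bar.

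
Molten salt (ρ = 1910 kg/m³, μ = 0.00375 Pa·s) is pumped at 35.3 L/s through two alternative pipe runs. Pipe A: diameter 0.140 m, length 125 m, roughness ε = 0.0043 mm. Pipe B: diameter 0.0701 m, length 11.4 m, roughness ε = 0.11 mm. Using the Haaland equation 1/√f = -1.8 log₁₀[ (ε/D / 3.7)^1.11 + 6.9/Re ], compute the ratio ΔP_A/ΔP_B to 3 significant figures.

ΔP_A/ΔP_B ≈ 0.249

Pipe A: V = Q/A = 0.0353/0.01539 = 2.293 m/s; Re = 1.635e+05; ε/D = 3.07e-05; Haaland → f = 0.0163; ΔP_A = f(L/D)(ρV²/2) = 7.308e+04 Pa.
Pipe B: V = Q/A = 0.0353/0.003859 = 9.146 m/s; Re = 3.266e+05; ε/D = 0.00157; Haaland → f = 0.0226; ΔP_B = f(L/D)(ρV²/2) = 2.936e+05 Pa.
ΔP_A/ΔP_B = 7.308e+04/2.936e+05 = 0.249.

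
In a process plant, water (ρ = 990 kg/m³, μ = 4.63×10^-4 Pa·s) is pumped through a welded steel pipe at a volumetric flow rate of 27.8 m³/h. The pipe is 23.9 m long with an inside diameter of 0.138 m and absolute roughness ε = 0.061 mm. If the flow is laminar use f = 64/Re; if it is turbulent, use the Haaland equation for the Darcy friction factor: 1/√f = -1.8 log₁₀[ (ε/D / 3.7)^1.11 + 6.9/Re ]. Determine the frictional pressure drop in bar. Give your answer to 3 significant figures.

Q = 27.8 m³/h = 27.8/3600 = 0.007722 m³/s.
Cross-sectional area A = πD²/4 = π(0.138)²/4 = 0.01496 m²; mean velocity V = Q/A = 0.007722/0.01496 = 0.5163 m/s.
Reynolds number Re = ρVD/μ = 990 · 0.5163 · 0.138 / 0.000463 = 1.523e+05.
Re > 4000 → turbulent. Relative roughness ε/D = 6.1e-05/0.138 = 0.000442. Haaland: 1/√f = -1.8 log₁₀[(0.000442/3.7)^1.11 + 6.9/1.523e+05] = -1.8 log₁₀[4.42e-05 + 4.53e-05] = 7.287, so f = 0.01883.
Darcy-Weisbach: ΔP = f(L/D)(ρV²/2) = 0.01883·(23.9/0.138)·(990·0.5163²/2) = 0.01883·173.2·131.9 = 430.4 Pa.
ΔP = 430.4 Pa = 0.00430 bar.

ΔP ≈ 0.00430 bar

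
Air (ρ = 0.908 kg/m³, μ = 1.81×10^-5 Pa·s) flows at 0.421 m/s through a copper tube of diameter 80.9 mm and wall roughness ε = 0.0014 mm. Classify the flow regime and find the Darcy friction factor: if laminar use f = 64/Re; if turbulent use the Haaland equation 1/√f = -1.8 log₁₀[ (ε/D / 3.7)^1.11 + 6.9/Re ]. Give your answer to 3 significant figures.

Re = ρVD/μ = 0.908·0.421·0.0809/1.81e-05 = 1709.
Re < 2300 → laminar, so f = 64/Re = 0.03746 (roughness is irrelevant in laminar flow).

f ≈ 0.0375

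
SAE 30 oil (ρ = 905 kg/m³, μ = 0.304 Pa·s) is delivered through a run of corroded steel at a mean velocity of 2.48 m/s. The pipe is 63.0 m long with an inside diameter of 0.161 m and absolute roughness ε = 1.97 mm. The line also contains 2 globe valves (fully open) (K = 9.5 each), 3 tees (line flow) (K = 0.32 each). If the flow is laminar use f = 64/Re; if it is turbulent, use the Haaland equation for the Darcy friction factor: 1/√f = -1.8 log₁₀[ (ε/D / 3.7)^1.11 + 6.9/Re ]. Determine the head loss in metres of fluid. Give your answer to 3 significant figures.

h_f ≈ 12.9 m

Reynolds number Re = ρVD/μ = 905 · 2.48 · 0.161 / 0.304 = 1189.
Re < 2300 → laminar flow, so f = 64/Re = 64/1189 = 0.05384 (the turbulent correlation is not needed).
Total minor-loss coefficient ΣK = 2·9.5 + 3·0.32 = 20.
ΔP = [f·L/D + ΣK]·(ρV²/2) = [0.05384·63/0.161 + 20]·(905·2.48²/2) = [21.07 + 20]·2783 = 1.142e+05 Pa.
Head loss h_f = ΔP/(ρg) = 1.142e+05/(905·9.81) = 12.9 m.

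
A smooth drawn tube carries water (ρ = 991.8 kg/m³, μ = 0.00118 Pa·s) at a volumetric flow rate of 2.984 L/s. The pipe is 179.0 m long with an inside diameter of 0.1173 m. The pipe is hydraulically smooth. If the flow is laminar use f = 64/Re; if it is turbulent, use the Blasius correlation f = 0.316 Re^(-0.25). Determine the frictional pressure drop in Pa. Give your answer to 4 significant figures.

ΔP ≈ 1419 Pa

Q = 2.984 L/s = 2.984/1000 = 0.002984 m³/s.
Cross-sectional area A = πD²/4 = π(0.1173)²/4 = 0.01081 m²; mean velocity V = Q/A = 0.002984/0.01081 = 0.2761 m/s.
Reynolds number Re = ρVD/μ = 991.8 · 0.2761 · 0.1173 / 0.00118 = 2.722e+04.
Re > 4000 → turbulent. Smooth-pipe (Blasius): f = 0.316 Re^(-0.25) = 0.316/(2.722e+04)^0.25 = 0.0246.
Darcy-Weisbach: ΔP = f(L/D)(ρV²/2) = 0.0246·(179/0.1173)·(991.8·0.2761²/2) = 0.0246·1526·37.81 = 1419 Pa.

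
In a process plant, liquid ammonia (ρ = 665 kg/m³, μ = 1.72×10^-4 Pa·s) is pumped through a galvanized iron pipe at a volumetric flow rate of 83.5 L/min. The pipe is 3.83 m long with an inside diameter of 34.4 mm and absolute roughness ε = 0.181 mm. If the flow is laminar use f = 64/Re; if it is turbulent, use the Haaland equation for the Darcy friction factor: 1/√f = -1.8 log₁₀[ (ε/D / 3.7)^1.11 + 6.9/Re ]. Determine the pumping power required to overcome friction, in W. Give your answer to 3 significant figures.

Q = 83.5 L/min = 83.5/60000 = 0.001392 m³/s.
Cross-sectional area A = πD²/4 = π(0.0344)²/4 = 0.0009294 m²; mean velocity V = Q/A = 0.001392/0.0009294 = 1.497 m/s.
Reynolds number Re = ρVD/μ = 665 · 1.497 · 0.0344 / 0.000172 = 1.991e+05.
Re > 4000 → turbulent. Relative roughness ε/D = 0.000181/0.0344 = 0.00526. Haaland: 1/√f = -1.8 log₁₀[(0.00526/3.7)^1.11 + 6.9/1.991e+05] = -1.8 log₁₀[0.000691 + 3.46e-05] = 5.65, so f = 0.03132.
Darcy-Weisbach: ΔP = f(L/D)(ρV²/2) = 0.03132·(3.83/0.0344)·(665·1.497²/2) = 0.03132·111.3·745.5 = 2600 Pa.
Pumping power P = QΔP = 0.001392·2600 = 3.618 W = 3.62 W.

P ≈ 3.62 W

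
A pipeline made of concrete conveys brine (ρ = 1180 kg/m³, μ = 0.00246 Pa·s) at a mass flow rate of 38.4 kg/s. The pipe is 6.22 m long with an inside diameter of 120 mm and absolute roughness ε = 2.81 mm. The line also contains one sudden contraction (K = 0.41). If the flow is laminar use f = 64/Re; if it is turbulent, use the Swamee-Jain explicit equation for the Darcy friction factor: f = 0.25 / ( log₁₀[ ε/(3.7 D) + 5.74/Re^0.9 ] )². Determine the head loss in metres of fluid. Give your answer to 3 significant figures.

A = πD²/4 = π(0.12)²/4 = 0.01131 m²; mean velocity V = ṁ/(ρA) = 38.4/(1180 · 0.01131) = 2.877 m/s.
Reynolds number Re = ρVD/μ = 1180 · 2.877 · 0.12 / 0.00246 = 1.656e+05.
Re > 4000 → turbulent. Relative roughness ε/D = 0.00281/0.12 = 0.0234. Swamee-Jain: f = 0.25/(log₁₀[0.0234/3.7 + 5.74/1.656e+05^0.9])² = 0.25/(log₁₀[0.00633 + 0.000115])² = 0.25/(-2.191)² = 0.05209.
Total minor-loss coefficient ΣK = 1·0.41 = 0.41.
ΔP = [f·L/D + ΣK]·(ρV²/2) = [0.05209·6.22/0.12 + 0.41]·(1180·2.877²/2) = [2.7 + 0.41]·4885 = 1.519e+04 Pa.
Head loss h_f = ΔP/(ρg) = 1.519e+04/(1180·9.81) = 1.31 m.

h_f ≈ 1.31 m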